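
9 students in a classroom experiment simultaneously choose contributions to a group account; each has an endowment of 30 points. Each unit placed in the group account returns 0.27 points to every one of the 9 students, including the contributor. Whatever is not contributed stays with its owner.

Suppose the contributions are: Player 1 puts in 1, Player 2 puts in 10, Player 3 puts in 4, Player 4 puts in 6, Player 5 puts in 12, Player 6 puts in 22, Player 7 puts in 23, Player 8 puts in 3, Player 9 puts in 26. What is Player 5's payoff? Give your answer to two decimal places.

Total contributed: 1 + 10 + 4 + 6 + 12 + 22 + 23 + 3 + 26 = 107.
Each receives 0.27 × 107 = 28.89 from the group account.
Player 5 keeps 30 − 12 = 18, so Player 5's payoff is 18 + 28.89 = 46.89.

46.89 points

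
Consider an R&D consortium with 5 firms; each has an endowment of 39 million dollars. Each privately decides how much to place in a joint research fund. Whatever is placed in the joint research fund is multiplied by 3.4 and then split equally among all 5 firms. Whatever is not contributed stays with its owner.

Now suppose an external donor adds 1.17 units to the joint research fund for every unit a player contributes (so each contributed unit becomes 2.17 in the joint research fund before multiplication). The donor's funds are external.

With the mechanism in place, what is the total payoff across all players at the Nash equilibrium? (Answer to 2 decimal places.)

With the mechanism, a contributed unit returns 3.4 × 2.17 / 5 = 1.4756 per unit of net cost to the contributor — now above 1 — so contributing fully is weakly dominant for every player.
So the Nash equilibrium is full contribution by all 5; the group earns 3.4 × 2.17 × 195 = 1438.71.

1438.71 million dollars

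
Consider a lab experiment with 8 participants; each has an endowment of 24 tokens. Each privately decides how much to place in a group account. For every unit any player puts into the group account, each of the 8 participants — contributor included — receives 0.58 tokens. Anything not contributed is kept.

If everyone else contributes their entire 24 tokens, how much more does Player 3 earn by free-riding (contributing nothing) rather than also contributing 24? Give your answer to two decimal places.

Switching from a contribution of 24 to 0 lets Player 3 keep an extra 24 tokens, but lowers the group account by 24, which costs Player 3 their own share of that drop: 0.58 × 24 = 13.92.
Net gain = 24 − 13.92 = 10.08. The private return per contributed unit (0.58) is below 1, so free-riding is indeed the best response regardless of what the others do.

10.08 tokens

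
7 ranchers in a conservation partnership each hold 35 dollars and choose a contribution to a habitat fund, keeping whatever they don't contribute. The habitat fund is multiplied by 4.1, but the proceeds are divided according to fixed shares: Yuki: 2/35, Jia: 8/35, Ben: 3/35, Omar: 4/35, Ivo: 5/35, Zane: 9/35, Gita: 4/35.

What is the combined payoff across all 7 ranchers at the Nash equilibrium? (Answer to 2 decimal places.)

For player j, contributing a unit is worthwhile iff 4.1 × (j's share) ≥ 1, i.e. iff j's share is at least 0.2439.
Only Zane (9/35) clears that bar, contributing 35; the remaining 6 contribute 0. Total contributed: 35.
The habitat fund pays out 4.1 × 35 = 143.50 in total (split across the unequal shares, but the aggregate is all that matters for the group sum).
The 6 free-riders keep 35 each, adding 210. Group total = 210 + 143.50 = 353.50.

353.50 dollars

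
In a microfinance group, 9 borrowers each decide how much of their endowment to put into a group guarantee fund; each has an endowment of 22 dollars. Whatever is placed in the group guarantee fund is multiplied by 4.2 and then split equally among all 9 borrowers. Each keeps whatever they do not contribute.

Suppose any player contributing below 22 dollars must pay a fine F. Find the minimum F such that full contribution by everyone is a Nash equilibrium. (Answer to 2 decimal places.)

Given the others contribute fully, the best deviation is to contribute 0 (any partial contribution still incurs the fine and gives up units whose private return 0.4667 is below 1).
Deviating from 22 to 0 saves 22 dollars but forfeits the deviator's share of the drop in the group guarantee fund: 4.2/9 × 22 = 10.27.
So the deviation gain is 22 − 10.27 = 11.73, and the fine must be at least 11.73 dollars to wipe it out.

11.73 dollars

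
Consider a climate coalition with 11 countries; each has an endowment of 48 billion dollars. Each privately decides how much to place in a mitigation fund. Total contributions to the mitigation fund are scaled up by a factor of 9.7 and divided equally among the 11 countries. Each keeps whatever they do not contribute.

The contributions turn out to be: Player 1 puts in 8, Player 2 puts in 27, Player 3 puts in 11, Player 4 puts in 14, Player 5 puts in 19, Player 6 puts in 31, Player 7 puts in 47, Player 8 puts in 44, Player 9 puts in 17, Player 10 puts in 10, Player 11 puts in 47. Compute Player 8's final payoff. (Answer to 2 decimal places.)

Total contributed: 8 + 27 + 11 + 14 + 19 + 31 + 47 + 44 + 17 + 10 + 47 = 275.
Each receives 9.7 × 275 / 11 = 242.50 from the mitigation fund.
Player 8 keeps 48 − 44 = 4, so Player 8's payoff is 4 + 242.50 = 246.50.

246.50 billion dollars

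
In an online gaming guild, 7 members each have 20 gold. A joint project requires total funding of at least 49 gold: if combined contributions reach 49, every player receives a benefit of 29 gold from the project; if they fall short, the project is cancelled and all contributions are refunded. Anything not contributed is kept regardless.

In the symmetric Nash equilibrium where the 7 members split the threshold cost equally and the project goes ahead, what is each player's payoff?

Equal share of the threshold: 49/7 = 7.
At this profile no one gains by cutting their contribution: any cut drops the total below 49, the project is cancelled, contributions are refunded, and the deviator ends with 20, which is less than 20 − 7 + 29 = 42. Contributing more than 7 just wastes the excess. So contributing exactly 7 is a best response.
Each player's payoff: 20 − 7 + 29 = 42.

42 gold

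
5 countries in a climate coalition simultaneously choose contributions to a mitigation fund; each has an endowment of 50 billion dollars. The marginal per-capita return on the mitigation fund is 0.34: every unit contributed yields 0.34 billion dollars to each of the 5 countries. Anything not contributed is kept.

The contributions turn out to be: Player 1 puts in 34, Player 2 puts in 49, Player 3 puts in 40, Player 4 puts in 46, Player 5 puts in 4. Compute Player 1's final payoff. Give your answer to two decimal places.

74.82 billion dollars

Total contributed: 34 + 49 + 40 + 46 + 4 = 173.
Each receives 0.34 × 173 = 58.82 from the mitigation fund.
Player 1 keeps 50 − 34 = 16, so Player 1's payoff is 16 + 58.82 = 74.82.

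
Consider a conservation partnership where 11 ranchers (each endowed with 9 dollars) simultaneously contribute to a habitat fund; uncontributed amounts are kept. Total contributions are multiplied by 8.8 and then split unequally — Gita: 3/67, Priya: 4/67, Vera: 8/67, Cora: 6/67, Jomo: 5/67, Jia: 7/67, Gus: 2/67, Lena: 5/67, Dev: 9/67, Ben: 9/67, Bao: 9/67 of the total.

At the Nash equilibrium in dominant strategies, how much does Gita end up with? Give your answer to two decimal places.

Player j's private return per contributed unit is 8.8 × (j's share). Contributing is weakly dominant for j when that share is at least 1/8.8 = 0.1136, and contributing 0 is dominant otherwise.
Vera, Dev, Ben and Bao clear that bar, contributing 9 each; the remaining 7 contribute 0. Total contributed: 36.
Gita keeps 9 and receives 8.8 × 36 × 3/67 = 14.19 from the habitat fund, for a payoff of 23.19.

23.19 dollars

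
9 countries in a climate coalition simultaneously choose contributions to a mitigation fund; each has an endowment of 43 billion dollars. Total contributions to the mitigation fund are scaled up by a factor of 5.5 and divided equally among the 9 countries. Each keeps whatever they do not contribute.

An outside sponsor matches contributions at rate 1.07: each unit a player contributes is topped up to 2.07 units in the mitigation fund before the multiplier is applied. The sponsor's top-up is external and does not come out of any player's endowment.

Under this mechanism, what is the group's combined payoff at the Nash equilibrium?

4406.00 billion dollars

The effective private return per unit is now 5.5 × 2.07 / 9 = 1.2650 > 1, so every player's dominant strategy flips to full contribution.
So the Nash equilibrium is full contribution by all 9; the group earns 5.5 × 2.07 × 387 = 4406.00.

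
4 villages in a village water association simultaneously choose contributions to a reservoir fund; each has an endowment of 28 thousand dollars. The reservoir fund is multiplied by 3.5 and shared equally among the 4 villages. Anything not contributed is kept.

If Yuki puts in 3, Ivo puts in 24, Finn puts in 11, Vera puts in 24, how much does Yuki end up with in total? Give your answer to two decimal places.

Total contributed: 3 + 24 + 11 + 24 = 62.
Each receives 3.5 × 62 / 4 = 54.25 from the reservoir fund.
Yuki keeps 28 − 3 = 25, so Yuki's payoff is 25 + 54.25 = 79.25.

79.25 thousand dollars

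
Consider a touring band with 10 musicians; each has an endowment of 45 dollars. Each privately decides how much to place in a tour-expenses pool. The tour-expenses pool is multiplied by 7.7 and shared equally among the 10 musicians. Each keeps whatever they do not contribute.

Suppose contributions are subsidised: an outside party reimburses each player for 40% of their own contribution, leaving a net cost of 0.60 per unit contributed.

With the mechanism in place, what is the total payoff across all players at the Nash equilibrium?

The effective private return per unit is now (7.7/10) / 0.60 = 1.2833 > 1, so every player's dominant strategy flips to full contribution.
At the Nash equilibrium everyone contributes 45. Group total payoff = 10 × (45 × 0.40 + 7.7 × 45) = 3645.00.

3645.00 dollars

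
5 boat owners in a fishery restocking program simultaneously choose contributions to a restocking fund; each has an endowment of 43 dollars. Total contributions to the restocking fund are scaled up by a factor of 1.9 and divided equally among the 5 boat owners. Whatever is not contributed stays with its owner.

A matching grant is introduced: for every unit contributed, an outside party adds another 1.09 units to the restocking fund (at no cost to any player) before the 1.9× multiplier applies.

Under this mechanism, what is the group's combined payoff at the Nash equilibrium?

Even with the mechanism, each unit contributed returns only 1.9 × 2.09 / 5 = 0.7942 per unit of net cost, so contributing nothing is still dominant.
At the Nash equilibrium no one contributes; group total payoff = 5 × 43 = 215.

215.00 dollars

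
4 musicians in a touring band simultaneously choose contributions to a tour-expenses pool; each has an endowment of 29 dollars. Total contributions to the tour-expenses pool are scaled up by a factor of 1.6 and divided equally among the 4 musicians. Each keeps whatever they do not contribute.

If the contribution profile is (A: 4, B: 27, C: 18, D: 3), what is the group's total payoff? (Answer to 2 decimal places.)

147.20 dollars

Total contributed: 4 + 27 + 18 + 3 = 52; total kept: 4 × 29 − 52 = 64.
The tour-expenses pool pays out 1.6 × 52 = 83.20 in aggregate.
Group total = 64 + 83.20 = 147.20.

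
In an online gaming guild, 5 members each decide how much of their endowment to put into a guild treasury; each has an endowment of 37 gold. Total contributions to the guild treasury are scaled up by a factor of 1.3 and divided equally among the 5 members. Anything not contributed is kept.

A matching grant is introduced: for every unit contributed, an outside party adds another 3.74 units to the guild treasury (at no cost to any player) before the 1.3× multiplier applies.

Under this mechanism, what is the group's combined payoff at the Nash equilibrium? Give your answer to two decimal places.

1139.97 gold

Under the mechanism each unit contributed yields 1.3 × 4.74 / 5 = 1.2324 back to its contributor per unit of net cost, which exceeds 1, making full contribution the dominant choice for everyone.
At the Nash equilibrium everyone contributes 37. Group total payoff = 1.3 × 4.74 × 185 = 1139.97.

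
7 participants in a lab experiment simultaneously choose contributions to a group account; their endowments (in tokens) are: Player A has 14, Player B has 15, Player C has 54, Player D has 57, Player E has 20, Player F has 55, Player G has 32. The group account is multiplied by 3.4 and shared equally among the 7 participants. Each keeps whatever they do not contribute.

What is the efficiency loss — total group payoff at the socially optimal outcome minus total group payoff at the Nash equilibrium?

592.80 tokens

The private return per contributed unit is 3.4/7 = 0.4857 < 1 for every player regardless of endowment, so the Nash equilibrium is zero contribution and the group total is Σ E_j = 14 + 15 + 54 + 57 + 20 + 55 + 32 = 247.
Each contributed unit returns 3.400 to the group, so the social optimum is full contribution by everyone: group total = 3.400 × 247 = 839.80.
Efficiency loss = (3.400 − 1) × 247 = 592.80.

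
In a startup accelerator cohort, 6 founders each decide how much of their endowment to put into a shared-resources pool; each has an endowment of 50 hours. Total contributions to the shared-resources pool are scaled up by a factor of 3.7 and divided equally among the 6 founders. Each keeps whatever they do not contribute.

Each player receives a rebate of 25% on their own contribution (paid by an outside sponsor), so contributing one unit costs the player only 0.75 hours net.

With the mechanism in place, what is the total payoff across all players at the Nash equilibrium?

Even with the mechanism, each unit contributed returns only (3.7/6) / 0.75 = 0.8222 per unit of net cost, so contributing nothing is still dominant.
Everyone keeps their endowment and the group total is 6 × 50 = 300.

300.00 hours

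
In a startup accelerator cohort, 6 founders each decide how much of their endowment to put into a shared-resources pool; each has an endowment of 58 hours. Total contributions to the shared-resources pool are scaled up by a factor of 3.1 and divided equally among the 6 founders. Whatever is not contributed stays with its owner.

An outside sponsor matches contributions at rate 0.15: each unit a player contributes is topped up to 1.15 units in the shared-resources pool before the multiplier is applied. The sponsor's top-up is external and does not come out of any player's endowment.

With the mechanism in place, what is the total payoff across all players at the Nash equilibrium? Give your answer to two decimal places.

348.00 hours

Even with the mechanism, each unit contributed returns only 3.1 × 1.15 / 6 = 0.5942 per unit of net cost, so contributing nothing is still dominant.
At the Nash equilibrium no one contributes; group total payoff = 6 × 58 = 348.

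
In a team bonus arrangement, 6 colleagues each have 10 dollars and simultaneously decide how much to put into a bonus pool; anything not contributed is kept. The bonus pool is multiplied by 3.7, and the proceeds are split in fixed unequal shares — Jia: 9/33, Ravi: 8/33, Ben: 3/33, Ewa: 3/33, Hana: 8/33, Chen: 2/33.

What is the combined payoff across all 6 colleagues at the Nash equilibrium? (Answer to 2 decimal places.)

87.00 dollars

For player j, contributing a unit is worthwhile iff 3.7 × (j's share) ≥ 1, i.e. iff j's share is at least 0.2703.
Jia alone (share 9/33) is above the threshold, contributing 10; the remaining 5 contribute 0. Total contributed: 10.
The bonus pool pays out 3.7 × 10 = 37.00 in total (split across the unequal shares, but the aggregate is all that matters for the group sum).
The 5 free-riders keep 10 each, adding 50. Group total = 50 + 37.00 = 87.00.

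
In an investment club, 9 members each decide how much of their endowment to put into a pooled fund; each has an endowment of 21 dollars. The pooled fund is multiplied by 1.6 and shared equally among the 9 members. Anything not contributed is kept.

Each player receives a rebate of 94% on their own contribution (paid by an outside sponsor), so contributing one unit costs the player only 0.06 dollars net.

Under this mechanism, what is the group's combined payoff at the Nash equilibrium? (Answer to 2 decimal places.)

With the mechanism, a contributed unit returns (1.6/9) / 0.06 = 2.9630 per unit of net cost to the contributor — now above 1 — so contributing fully is weakly dominant for every player.
At the Nash equilibrium everyone contributes 21. Group total payoff = 9 × (21 × 0.94 + 1.6 × 21) = 480.06.

480.06 dollars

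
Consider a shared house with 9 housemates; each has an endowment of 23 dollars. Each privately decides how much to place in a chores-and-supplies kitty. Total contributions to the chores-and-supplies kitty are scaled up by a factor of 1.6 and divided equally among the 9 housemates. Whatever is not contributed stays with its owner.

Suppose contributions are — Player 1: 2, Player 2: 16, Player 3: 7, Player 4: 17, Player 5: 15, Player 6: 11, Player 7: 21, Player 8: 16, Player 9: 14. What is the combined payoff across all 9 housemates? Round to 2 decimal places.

278.40 dollars

Total contributed: 2 + 16 + 7 + 17 + 15 + 11 + 21 + 16 + 14 = 119; total kept: 9 × 23 − 119 = 88.
The chores-and-supplies kitty pays out 1.6 × 119 = 190.40 in aggregate.
Group total = 88 + 190.40 = 278.40.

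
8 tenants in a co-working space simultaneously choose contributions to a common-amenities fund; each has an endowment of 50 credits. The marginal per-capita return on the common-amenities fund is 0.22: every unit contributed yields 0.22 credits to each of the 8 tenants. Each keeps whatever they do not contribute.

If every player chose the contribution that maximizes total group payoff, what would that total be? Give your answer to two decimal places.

704.00 credits

Each contributed unit returns 1.760 to the group as a whole (0.22 to each of 8 players), which exceeds 1, so the social optimum is full contribution: group total = 1.760 × 400 = 704.00.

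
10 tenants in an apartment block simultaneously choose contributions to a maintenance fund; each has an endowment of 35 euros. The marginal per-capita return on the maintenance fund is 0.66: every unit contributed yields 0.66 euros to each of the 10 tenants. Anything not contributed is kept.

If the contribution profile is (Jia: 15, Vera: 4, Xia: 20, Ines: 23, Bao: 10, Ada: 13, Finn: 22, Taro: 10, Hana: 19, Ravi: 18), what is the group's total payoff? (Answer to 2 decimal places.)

Total contributed: 15 + 4 + 20 + 23 + 10 + 13 + 22 + 10 + 19 + 18 = 154; total kept: 10 × 35 − 154 = 196.
The maintenance fund pays out 0.66 × 10 × 154 = 1016.40 in aggregate.
Group total = 196 + 1016.40 = 1212.40.

1212.40 euros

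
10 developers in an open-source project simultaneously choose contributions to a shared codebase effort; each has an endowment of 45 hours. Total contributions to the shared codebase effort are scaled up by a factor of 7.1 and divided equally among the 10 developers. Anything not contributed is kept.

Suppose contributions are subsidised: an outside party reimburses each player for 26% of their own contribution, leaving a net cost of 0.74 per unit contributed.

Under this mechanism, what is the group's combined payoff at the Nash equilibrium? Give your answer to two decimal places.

450.00 hours

Even with the mechanism, each unit contributed returns only (7.1/10) / 0.74 = 0.9595 per unit of net cost, so contributing nothing is still dominant.
Everyone keeps their endowment and the group total is 10 × 45 = 450.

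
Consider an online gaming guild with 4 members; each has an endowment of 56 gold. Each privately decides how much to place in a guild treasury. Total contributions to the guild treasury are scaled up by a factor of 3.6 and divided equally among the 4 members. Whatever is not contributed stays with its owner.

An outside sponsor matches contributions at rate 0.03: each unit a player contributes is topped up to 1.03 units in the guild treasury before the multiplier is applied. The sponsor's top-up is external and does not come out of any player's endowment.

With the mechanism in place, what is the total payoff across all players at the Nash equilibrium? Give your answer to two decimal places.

Even with the mechanism, each unit contributed returns only 3.6 × 1.03 / 4 = 0.9270 per unit of net cost, so contributing nothing is still dominant.
Everyone keeps their endowment and the group total is 4 × 56 = 224.

224.00 gold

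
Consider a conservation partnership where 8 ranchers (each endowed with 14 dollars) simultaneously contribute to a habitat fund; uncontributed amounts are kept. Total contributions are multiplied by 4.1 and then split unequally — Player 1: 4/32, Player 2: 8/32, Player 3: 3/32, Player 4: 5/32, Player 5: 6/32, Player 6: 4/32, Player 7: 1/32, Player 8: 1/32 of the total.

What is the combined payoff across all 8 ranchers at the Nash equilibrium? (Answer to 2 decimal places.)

A player with share s gets back 4.1·s per unit contributed, so full contribution is dominant for anyone with s > 1/4.1 = 0.2439 and zero contribution is dominant for anyone below.
Only Player 2 (8/32) clears that bar, contributing 14; the remaining 7 contribute 0. Total contributed: 14.
The habitat fund pays out 4.1 × 14 = 57.40 in total (split across the unequal shares, but the aggregate is all that matters for the group sum).
The 7 free-riders keep 14 each, adding 98. Group total = 98 + 57.40 = 155.40.

155.40 dollars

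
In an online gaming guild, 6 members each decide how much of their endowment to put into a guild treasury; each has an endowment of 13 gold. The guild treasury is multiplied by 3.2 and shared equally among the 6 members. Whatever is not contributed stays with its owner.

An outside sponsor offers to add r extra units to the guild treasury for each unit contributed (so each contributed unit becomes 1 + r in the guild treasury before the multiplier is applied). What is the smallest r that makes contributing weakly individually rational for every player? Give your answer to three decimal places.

With matching at rate r, one contributed unit becomes (1 + r) in the guild treasury and returns 3.2 × (1 + r) / 6 to the contributor.
Setting this equal to 1: 1 + r = 6/3.2 = 1.8750.
So the minimum matching rate is r = 1.8750 − 1 = 0.875.

0.875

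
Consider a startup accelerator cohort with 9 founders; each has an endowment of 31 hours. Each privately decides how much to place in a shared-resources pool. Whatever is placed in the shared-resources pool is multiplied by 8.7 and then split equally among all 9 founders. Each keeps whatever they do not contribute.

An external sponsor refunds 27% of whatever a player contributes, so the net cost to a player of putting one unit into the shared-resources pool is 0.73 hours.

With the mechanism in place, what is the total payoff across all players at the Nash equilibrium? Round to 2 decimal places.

With the mechanism, a contributed unit returns (8.7/9) / 0.73 = 1.3242 per unit of net cost to the contributor — now above 1 — so contributing fully is weakly dominant for every player.
At the Nash equilibrium everyone contributes 31. Group total payoff = 9 × (31 × 0.27 + 8.7 × 31) = 2502.63.

2502.63 hours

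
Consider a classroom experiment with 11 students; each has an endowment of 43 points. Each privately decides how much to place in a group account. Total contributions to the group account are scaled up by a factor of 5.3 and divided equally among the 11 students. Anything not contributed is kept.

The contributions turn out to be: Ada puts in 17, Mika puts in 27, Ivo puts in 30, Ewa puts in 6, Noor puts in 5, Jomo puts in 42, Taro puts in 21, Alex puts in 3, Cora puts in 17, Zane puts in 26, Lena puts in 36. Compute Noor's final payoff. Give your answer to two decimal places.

148.82 points

Total contributed: 17 + 27 + 30 + 6 + 5 + 42 + 21 + 3 + 17 + 26 + 36 = 230.
Each receives 5.3 × 230 / 11 = 110.82 from the group account.
Noor keeps 43 − 5 = 38, so Noor's payoff is 38 + 110.82 = 148.82.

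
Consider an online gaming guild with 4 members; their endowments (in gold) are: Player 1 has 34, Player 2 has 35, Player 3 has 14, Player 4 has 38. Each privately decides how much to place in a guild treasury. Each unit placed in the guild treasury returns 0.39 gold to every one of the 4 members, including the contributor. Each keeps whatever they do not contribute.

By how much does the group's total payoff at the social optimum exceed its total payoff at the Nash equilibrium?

The private return per contributed unit is 0.39 < 1 for everyone, so the Nash equilibrium is zero contribution and the group total is Σ E_j = 34 + 35 + 14 + 38 = 121.
Each contributed unit returns 1.560 to the group, so the social optimum is full contribution by everyone: group total = 1.560 × 121 = 188.76.
Efficiency loss = (1.560 − 1) × 121 = 67.76.

67.76 gold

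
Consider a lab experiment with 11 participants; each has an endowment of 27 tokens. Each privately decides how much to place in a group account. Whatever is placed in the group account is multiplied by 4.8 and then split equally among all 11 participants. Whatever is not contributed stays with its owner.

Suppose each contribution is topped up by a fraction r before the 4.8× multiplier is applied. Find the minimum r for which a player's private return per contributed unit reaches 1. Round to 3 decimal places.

1.292

With matching at rate r, one contributed unit becomes (1 + r) in the group account and returns 4.8 × (1 + r) / 11 to the contributor.
Setting this equal to 1: 1 + r = 11/4.8 = 2.2917.
So the minimum matching rate is r = 2.2917 − 1 = 1.292.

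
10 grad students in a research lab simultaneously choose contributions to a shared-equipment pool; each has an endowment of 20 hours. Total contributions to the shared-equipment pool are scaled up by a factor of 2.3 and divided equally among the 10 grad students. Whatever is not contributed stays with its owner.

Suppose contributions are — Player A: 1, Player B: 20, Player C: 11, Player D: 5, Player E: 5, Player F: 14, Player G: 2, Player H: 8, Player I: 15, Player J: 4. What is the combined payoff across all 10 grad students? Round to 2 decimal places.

310.50 hours

Total contributed: 1 + 20 + 11 + 5 + 5 + 14 + 2 + 8 + 15 + 4 = 85; total kept: 10 × 20 − 85 = 115.
The shared-equipment pool pays out 2.3 × 85 = 195.50 in aggregate.
Group total = 115 + 195.50 = 310.50.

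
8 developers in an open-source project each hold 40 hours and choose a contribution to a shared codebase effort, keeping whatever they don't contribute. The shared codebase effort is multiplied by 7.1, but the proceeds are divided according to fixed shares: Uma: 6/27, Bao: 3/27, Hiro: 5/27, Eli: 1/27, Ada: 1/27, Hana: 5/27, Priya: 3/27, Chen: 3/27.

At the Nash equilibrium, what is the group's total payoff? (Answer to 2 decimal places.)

1052.00 hours

Each unit j contributes comes back to j as 7.1 × (j's share), so j prefers to contribute only if that share exceeds 1/7.1 = 0.1408; otherwise keeping the unit dominates.
The shares above 0.1408 belong to Uma, Hiro and Hana, contributing 40 each; the remaining 5 contribute 0. Total contributed: 120.
The shared codebase effort pays out 7.1 × 120 = 852.00 in total (split across the unequal shares, but the aggregate is all that matters for the group sum).
The 5 free-riders keep 40 each, adding 200. Group total = 200 + 852.00 = 1052.00.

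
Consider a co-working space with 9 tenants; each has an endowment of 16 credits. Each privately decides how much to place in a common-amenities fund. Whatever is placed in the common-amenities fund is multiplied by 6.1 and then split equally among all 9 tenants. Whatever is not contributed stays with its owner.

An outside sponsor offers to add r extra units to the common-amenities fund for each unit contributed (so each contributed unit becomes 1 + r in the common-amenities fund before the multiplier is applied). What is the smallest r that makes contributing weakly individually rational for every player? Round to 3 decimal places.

0.475

With matching at rate r, one contributed unit becomes (1 + r) in the common-amenities fund and returns 6.1 × (1 + r) / 9 to the contributor.
Setting this equal to 1: 1 + r = 9/6.1 = 1.4754.
So the minimum matching rate is r = 1.4754 − 1 = 0.475.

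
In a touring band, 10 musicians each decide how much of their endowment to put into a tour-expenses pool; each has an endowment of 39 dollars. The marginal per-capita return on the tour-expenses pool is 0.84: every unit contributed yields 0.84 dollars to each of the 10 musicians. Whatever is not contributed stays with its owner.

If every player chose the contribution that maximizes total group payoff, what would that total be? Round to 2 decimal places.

Each contributed unit returns 8.400 to the group as a whole (0.84 to each of 10 players), which exceeds 1, so the social optimum is full contribution: group total = 8.400 × 390 = 3276.00.

3276.00 dollars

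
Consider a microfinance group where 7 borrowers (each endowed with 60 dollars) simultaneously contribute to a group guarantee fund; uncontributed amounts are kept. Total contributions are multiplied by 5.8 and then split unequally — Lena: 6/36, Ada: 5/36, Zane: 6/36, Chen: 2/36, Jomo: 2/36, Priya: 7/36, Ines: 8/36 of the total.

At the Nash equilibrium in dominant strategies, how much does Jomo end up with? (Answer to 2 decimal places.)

Each unit j contributes comes back to j as 5.8 × (j's share), so j prefers to contribute only if that share exceeds 1/5.8 = 0.1724; otherwise keeping the unit dominates.
The shares above 0.1724 belong to Priya and Ines, contributing 60 each; the remaining 5 contribute 0. Total contributed: 120.
Jomo keeps 60 and receives 5.8 × 120 × 2/36 = 38.67 from the group guarantee fund, for a payoff of 98.67.

98.67 dollars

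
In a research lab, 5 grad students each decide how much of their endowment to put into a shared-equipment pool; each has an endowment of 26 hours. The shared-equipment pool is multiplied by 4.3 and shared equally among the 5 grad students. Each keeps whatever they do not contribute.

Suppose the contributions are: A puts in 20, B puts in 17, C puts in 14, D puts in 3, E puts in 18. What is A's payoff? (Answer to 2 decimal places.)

67.92 hours

Total contributed: 20 + 17 + 14 + 3 + 18 = 72.
Each receives 4.3 × 72 / 5 = 61.92 from the shared-equipment pool.
A keeps 26 − 20 = 6, so A's payoff is 6 + 61.92 = 67.92.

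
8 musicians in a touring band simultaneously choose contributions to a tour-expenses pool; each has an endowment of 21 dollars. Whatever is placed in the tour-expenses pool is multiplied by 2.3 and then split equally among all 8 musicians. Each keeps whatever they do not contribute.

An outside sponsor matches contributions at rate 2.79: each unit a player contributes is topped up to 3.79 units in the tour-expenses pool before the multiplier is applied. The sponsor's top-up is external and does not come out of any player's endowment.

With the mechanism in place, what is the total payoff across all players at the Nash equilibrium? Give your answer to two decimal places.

1464.46 dollars

With the mechanism, a contributed unit returns 2.3 × 3.79 / 8 = 1.0896 per unit of net cost to the contributor — now above 1 — so contributing fully is weakly dominant for every player.
So the Nash equilibrium is full contribution by all 8; the group earns 2.3 × 3.79 × 168 = 1464.46.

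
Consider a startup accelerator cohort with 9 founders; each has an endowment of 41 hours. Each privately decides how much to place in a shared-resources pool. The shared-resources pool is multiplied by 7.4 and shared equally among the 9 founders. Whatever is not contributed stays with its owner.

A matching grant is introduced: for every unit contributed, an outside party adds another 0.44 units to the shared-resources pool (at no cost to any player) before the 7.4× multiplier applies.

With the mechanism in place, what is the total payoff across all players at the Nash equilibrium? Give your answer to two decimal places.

3932.06 hours

Under the mechanism each unit contributed yields 7.4 × 1.44 / 9 = 1.1840 back to its contributor per unit of net cost, which exceeds 1, making full contribution the dominant choice for everyone.
At the Nash equilibrium everyone contributes 41. Group total payoff = 7.4 × 1.44 × 369 = 3932.06.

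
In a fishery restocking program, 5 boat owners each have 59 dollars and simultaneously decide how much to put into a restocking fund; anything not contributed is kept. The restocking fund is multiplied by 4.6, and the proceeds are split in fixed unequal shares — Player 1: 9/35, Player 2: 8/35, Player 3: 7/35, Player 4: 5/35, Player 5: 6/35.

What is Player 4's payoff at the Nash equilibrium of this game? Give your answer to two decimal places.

136.54 dollars

Each unit j contributes comes back to j as 4.6 × (j's share), so j prefers to contribute only if that share exceeds 1/4.6 = 0.2174; otherwise keeping the unit dominates.
The shares above 0.2174 belong to Player 1 and Player 2, contributing 59 each; the remaining 3 contribute 0. Total contributed: 118.
Player 4 keeps 59 and receives 4.6 × 118 × 5/35 = 77.54 from the restocking fund, for a payoff of 136.54.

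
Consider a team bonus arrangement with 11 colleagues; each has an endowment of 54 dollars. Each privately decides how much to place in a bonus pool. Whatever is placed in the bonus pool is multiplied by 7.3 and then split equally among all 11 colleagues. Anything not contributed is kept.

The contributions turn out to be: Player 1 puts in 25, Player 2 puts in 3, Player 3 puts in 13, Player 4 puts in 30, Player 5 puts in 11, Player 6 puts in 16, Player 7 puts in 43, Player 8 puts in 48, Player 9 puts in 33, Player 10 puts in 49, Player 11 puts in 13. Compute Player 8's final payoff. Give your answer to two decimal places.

Total contributed: 25 + 3 + 13 + 30 + 11 + 16 + 43 + 48 + 33 + 49 + 13 = 284.
Each receives 7.3 × 284 / 11 = 188.47 from the bonus pool.
Player 8 keeps 54 − 48 = 6, so Player 8's payoff is 6 + 188.47 = 194.47.

194.47 dollars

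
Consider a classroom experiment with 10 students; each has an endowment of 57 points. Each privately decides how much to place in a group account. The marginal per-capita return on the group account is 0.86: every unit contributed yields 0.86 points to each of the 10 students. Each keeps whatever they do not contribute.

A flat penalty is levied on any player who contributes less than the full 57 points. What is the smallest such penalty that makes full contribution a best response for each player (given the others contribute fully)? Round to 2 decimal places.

7.98 points

Given the others contribute fully, the best deviation is to contribute 0 (any partial contribution still incurs the fine and gives up units whose private return 0.86 is below 1).
Deviating from 57 to 0 saves 57 points but forfeits the deviator's share of the drop in the group account: 0.86 × 57 = 49.02.
So the deviation gain is 57 − 49.02 = 7.98, and the fine must be at least 7.98 points to wipe it out.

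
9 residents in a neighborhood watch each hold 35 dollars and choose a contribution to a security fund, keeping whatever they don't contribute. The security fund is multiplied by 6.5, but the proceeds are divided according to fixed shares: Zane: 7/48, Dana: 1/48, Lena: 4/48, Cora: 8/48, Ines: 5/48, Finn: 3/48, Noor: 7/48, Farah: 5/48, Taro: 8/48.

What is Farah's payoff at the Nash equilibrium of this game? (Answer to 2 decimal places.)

For player j, contributing a unit is worthwhile iff 6.5 × (j's share) ≥ 1, i.e. iff j's share is at least 0.1538.
Cora and Taro clear that bar, contributing 35 each; the remaining 7 contribute 0. Total contributed: 70.
Farah keeps 35 and receives 6.5 × 70 × 5/48 = 47.40 from the security fund, for a payoff of 82.40.

82.40 dollars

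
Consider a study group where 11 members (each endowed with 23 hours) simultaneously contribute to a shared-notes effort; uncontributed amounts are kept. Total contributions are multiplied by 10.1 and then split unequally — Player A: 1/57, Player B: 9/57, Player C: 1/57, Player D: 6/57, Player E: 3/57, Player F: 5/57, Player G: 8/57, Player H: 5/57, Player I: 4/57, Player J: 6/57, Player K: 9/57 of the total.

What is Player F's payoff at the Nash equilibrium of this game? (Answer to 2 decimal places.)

124.89 hours

Player j's private return per contributed unit is 10.1 × (j's share). Contributing is weakly dominant for j when that share is at least 1/10.1 = 0.0990, and contributing 0 is dominant otherwise.
The shares above 0.0990 belong to Player B, Player D, Player G, Player J and Player K, contributing 23 each; the remaining 6 contribute 0. Total contributed: 115.
Player F keeps 23 and receives 10.1 × 115 × 5/57 = 101.89 from the shared-notes effort, for a payoff of 124.89.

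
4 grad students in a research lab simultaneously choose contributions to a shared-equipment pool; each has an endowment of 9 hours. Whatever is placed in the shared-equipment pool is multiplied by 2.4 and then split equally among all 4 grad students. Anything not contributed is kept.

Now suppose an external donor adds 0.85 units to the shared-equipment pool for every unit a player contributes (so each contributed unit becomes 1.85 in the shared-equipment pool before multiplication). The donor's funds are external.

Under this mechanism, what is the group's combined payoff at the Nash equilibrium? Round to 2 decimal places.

The effective private return per unit is now 2.4 × 1.85 / 4 = 1.1100 > 1, so every player's dominant strategy flips to full contribution.
At the Nash equilibrium everyone contributes 9. Group total payoff = 2.4 × 1.85 × 36 = 159.84.

159.84 hours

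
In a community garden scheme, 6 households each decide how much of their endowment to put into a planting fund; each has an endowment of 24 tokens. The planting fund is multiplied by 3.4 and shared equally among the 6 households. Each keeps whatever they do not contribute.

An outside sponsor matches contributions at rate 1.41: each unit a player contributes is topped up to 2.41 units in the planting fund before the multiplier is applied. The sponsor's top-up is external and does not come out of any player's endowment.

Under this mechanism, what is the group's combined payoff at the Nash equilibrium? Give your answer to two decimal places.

With the mechanism, a contributed unit returns 3.4 × 2.41 / 6 = 1.3657 per unit of net cost to the contributor — now above 1 — so contributing fully is weakly dominant for every player.
At the Nash equilibrium everyone contributes 24. Group total payoff = 3.4 × 2.41 × 144 = 1179.94.

1179.94 tokens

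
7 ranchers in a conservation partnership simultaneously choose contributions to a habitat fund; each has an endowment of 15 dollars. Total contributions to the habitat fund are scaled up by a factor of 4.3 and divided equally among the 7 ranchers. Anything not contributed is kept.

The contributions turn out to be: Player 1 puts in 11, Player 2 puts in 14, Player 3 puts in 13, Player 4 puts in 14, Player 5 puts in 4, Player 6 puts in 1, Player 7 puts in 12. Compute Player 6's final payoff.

56.39 dollars

Total contributed: 11 + 14 + 13 + 14 + 4 + 1 + 12 = 69.
Each receives 4.3 × 69 / 7 = 42.39 from the habitat fund.
Player 6 keeps 15 − 1 = 14, so Player 6's payoff is 14 + 42.39 = 56.39.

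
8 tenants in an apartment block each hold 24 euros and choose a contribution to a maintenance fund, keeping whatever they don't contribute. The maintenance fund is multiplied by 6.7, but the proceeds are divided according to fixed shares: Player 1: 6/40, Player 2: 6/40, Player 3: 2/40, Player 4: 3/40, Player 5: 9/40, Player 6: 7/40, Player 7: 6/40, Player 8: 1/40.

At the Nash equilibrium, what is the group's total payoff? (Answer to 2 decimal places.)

876.00 euros

A player with share s gets back 6.7·s per unit contributed, so full contribution is dominant for anyone with s > 1/6.7 = 0.1493 and zero contribution is dominant for anyone below.
The shares above 0.1493 belong to Player 1, Player 2, Player 5, Player 6 and Player 7, contributing 24 each; the remaining 3 contribute 0. Total contributed: 120.
The maintenance fund pays out 6.7 × 120 = 804.00 in total (split across the unequal shares, but the aggregate is all that matters for the group sum).
The 3 free-riders keep 24 each, adding 72. Group total = 72 + 804.00 = 876.00.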